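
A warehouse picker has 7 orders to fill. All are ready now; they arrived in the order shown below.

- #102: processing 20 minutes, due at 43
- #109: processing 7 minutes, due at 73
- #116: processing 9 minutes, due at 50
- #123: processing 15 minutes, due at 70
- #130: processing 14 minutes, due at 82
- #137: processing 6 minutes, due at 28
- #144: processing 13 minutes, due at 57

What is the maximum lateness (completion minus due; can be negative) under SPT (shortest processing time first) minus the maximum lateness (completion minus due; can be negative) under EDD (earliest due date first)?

39

SPT (increasing processing time): #137 #109 #116 #144 #130 #123 #102.
#137: 0→6, due 28, lateness -22
#109: 6→13, due 73, lateness -60
#116: 13→22, due 50, lateness -28
#144: 22→35, due 57, lateness -22
#130: 35→49, due 82, lateness -33
#123: 49→64, due 70, lateness -6
#102: 64→84, due 43, lateness 41
Maximum = 41.
EDD (increasing due date): #137 #102 #116 #144 #123 #109 #130.
#137: 0→6, due 28, lateness -22
#102: 6→26, due 43, lateness -17
#116: 26→35, due 50, lateness -15
#144: 35→48, due 57, lateness -9
#123: 48→63, due 70, lateness -7
#109: 63→70, due 73, lateness -3
#130: 70→84, due 82, lateness 2
Maximum = 2.
Difference = 41 − 2 = 39.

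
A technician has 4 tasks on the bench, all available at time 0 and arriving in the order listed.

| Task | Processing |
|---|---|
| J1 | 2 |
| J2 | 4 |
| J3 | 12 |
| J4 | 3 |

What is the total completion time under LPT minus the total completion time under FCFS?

21

LPT (decreasing processing time): J3 J2 J4 J1.
J3: 0→12
J2: 12→16
J4: 16→19
J1: 19→21
Sum = 12+16+19+21 = 68.
FIFO (arrival order): J1 J2 J3 J4.
J1: 0→2
J2: 2→6
J3: 6→18
J4: 18→21
Sum = 2+6+18+21 = 47.
Difference = 68 − 47 = 21.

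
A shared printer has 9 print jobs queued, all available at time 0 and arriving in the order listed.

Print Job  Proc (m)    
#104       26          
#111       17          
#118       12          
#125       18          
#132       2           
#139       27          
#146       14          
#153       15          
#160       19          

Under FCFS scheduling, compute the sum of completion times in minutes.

FIFO (arrival order): #104 #111 #118 #125 #132 #139 #146 #153 #160.
#104: 0→26
#111: 26→43
#118: 43→55
#125: 55→73
#132: 73→75
#139: 75→102
#146: 102→116
#153: 116→131
#160: 131→150
Sum = 26+43+55+73+75+102+116+131+150 = 771.

771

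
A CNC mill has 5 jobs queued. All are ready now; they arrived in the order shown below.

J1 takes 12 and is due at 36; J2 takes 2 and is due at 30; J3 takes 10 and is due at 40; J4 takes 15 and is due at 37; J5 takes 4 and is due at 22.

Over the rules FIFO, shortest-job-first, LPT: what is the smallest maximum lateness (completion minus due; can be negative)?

FIFO (arrival order): J1 J2 J3 J4 J5.
J1: 0→12, due 36, lateness -24
J2: 12→14, due 30, lateness -16
J3: 14→24, due 40, lateness -16
J4: 24→39, due 37, lateness 2
J5: 39→43, due 22, lateness 21
Maximum = 21.
SPT (increasing processing time): J2 J5 J3 J1 J4.
J2: 0→2, due 30, lateness -28
J5: 2→6, due 22, lateness -16
J3: 6→16, due 40, lateness -24
J1: 16→28, due 36, lateness -8
J4: 28→43, due 37, lateness 6
Maximum = 6.
LPT (decreasing processing time): J4 J1 J3 J5 J2.
J4: 0→15, due 37, lateness -22
J1: 15→27, due 36, lateness -9
J3: 27→37, due 40, lateness -3
J5: 37→41, due 22, lateness 19
J2: 41→43, due 30, lateness 13
Maximum = 19.
FIFO 21, SPT 6, LPT 19 → minimum 6.

6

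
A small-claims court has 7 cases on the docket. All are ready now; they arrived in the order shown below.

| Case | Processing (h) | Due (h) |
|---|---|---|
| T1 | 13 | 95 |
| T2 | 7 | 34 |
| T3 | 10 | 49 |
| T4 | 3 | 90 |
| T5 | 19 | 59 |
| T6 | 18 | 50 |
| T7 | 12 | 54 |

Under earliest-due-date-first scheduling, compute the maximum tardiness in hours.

7

EDD (increasing due date): T2 T3 T6 T7 T5 T4 T1.
T2: 0→7, due 34, tardiness 0
T3: 7→17, due 49, tardiness 0
T6: 17→35, due 50, tardiness 0
T7: 35→47, due 54, tardiness 0
T5: 47→66, due 59, tardiness 7
T4: 66→69, due 90, tardiness 0
T1: 69→82, due 95, tardiness 0
Maximum = 7.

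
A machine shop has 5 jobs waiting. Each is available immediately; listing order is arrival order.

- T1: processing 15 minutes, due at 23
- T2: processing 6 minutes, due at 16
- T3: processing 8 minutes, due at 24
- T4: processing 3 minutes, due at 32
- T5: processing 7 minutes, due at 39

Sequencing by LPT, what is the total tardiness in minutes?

LPT (decreasing processing time): T1 T3 T5 T2 T4.
T1: 0→15, due 23, tardiness 0
T3: 15→23, due 24, tardiness 0
T5: 23→30, due 39, tardiness 0
T2: 30→36, due 16, tardiness 20
T4: 36→39, due 32, tardiness 7
Sum = 0+0+0+20+7 = 27.

27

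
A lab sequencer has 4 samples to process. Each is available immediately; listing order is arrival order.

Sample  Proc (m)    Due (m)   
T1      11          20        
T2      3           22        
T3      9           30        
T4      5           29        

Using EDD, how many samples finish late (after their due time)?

EDD (increasing due date): T1 T2 T4 T3.
T1: 0→11, due 20, tardiness 0
T2: 11→14, due 22, tardiness 0
T4: 14→19, due 29, tardiness 0
T3: 19→28, due 30, tardiness 0
Late samples: 0.

0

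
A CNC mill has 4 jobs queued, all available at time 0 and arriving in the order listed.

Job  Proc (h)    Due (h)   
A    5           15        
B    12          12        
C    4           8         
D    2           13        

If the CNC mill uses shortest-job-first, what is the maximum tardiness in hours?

11

SPT (increasing processing time): D C A B.
D: 0→2, due 13, tardiness 0
C: 2→6, due 8, tardiness 0
A: 6→11, due 15, tardiness 0
B: 11→23, due 12, tardiness 11
Maximum = 11.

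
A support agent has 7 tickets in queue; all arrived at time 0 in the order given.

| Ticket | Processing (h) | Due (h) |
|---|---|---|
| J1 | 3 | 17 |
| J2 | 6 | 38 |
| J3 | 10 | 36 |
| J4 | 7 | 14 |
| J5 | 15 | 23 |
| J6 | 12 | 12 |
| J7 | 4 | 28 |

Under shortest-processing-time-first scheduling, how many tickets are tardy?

SPT (increasing processing time): J1 J7 J2 J4 J3 J6 J5.
J1: 0→3, due 17, tardiness 0
J7: 3→7, due 28, tardiness 0
J2: 7→13, due 38, tardiness 0
J4: 13→20, due 14, tardiness 6
J3: 20→30, due 36, tardiness 0
J6: 30→42, due 12, tardiness 30
J5: 42→57, due 23, tardiness 34
Late tickets: 3.

3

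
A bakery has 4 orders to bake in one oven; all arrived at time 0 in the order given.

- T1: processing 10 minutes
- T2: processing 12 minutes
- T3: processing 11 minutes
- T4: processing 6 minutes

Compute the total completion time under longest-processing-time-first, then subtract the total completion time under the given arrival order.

LPT (decreasing processing time): T2 T3 T1 T4.
T2: 0→12
T3: 12→23
T1: 23→33
T4: 33→39
Sum = 12+23+33+39 = 107.
FIFO (arrival order): T1 T2 T3 T4.
T1: 0→10
T2: 10→22
T3: 22→33
T4: 33→39
Sum = 10+22+33+39 = 104.
Difference = 107 − 104 = 3.

3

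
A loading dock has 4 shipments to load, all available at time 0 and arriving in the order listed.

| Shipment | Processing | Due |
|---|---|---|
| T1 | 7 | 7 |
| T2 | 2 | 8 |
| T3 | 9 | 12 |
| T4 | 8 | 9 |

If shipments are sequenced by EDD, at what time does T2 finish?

EDD (increasing due date): T1 T2 T4 T3.
T1: 0→7
T2: 7→9

9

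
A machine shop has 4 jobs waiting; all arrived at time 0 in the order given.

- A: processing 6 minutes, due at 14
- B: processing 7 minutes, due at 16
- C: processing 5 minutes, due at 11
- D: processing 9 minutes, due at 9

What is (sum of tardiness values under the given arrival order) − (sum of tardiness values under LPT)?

FIFO (arrival order): A B C D.
A: 0→6, due 14, tardiness 0
B: 6→13, due 16, tardiness 0
C: 13→18, due 11, tardiness 7
D: 18→27, due 9, tardiness 18
Sum = 0+0+7+18 = 25.
LPT (decreasing processing time): D B A C.
D: 0→9, due 9, tardiness 0
B: 9→16, due 16, tardiness 0
A: 16→22, due 14, tardiness 8
C: 22→27, due 11, tardiness 16
Sum = 0+0+8+16 = 24.
Difference = 25 − 24 = 1.

1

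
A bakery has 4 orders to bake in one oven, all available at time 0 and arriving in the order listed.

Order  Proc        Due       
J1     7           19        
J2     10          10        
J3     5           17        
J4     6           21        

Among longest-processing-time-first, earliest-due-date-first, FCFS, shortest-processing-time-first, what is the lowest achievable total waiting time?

34

LPT (decreasing processing time): J2 J1 J4 J3.
J2: waits 0, runs 0→10
J1: waits 10, runs 10→17
J4: waits 17, runs 17→23
J3: waits 23, runs 23→28
Sum = 0+10+17+23 = 50.
EDD (increasing due date): J2 J3 J1 J4.
J2: waits 0, runs 0→10
J3: waits 10, runs 10→15
J1: waits 15, runs 15→22
J4: waits 22, runs 22→28
Sum = 0+10+15+22 = 47.
FIFO (arrival order): J1 J2 J3 J4.
J1: waits 0, runs 0→7
J2: waits 7, runs 7→17
J3: waits 17, runs 17→22
J4: waits 22, runs 22→28
Sum = 0+7+17+22 = 46.
SPT (increasing processing time): J3 J4 J1 J2.
J3: waits 0, runs 0→5
J4: waits 5, runs 5→11
J1: waits 11, runs 11→18
J2: waits 18, runs 18→28
Sum = 0+5+11+18 = 34.
LPT 50, EDD 47, FIFO 46, SPT 34 → minimum 34.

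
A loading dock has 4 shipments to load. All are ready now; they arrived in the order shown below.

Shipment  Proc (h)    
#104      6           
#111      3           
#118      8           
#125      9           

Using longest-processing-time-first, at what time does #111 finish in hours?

LPT (decreasing processing time): #125 #118 #104 #111.
#125: 0→9
#118: 9→17
#104: 17→23
#111: 23→26

26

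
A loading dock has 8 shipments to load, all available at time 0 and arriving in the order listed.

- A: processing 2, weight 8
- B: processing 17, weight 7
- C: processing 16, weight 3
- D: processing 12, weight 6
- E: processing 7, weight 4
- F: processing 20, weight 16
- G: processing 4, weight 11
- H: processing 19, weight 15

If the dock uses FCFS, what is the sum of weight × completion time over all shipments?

FIFO (arrival order): A B C D E F G H.
A: finishes 2, weight 8, w·C = 16
B: finishes 19, weight 7, w·C = 133
C: finishes 35, weight 3, w·C = 105
D: finishes 47, weight 6, w·C = 282
E: finishes 54, weight 4, w·C = 216
F: finishes 74, weight 16, w·C = 1184
G: finishes 78, weight 11, w·C = 858
H: finishes 97, weight 15, w·C = 1455
Sum = 16+133+105+282+216+1184+858+1455 = 4249.

4249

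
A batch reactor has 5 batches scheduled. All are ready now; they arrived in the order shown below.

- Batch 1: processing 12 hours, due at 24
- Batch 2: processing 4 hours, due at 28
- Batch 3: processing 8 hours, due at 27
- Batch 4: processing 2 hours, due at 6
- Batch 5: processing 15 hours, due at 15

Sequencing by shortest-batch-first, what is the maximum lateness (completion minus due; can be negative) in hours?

SPT (increasing processing time): Batch 4 Batch 2 Batch 3 Batch 1 Batch 5.
Batch 4: 0→2, due 6, lateness -4
Batch 2: 2→6, due 28, lateness -22
Batch 3: 6→14, due 27, lateness -13
Batch 1: 14→26, due 24, lateness 2
Batch 5: 26→41, due 15, lateness 26
Maximum = 26.

26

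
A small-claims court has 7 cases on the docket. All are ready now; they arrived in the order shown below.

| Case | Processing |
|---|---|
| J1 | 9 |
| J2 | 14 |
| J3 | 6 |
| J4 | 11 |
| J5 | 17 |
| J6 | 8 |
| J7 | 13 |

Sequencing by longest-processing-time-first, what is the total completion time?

LPT (decreasing processing time): J5 J2 J7 J4 J1 J6 J3.
J5: 0→17
J2: 17→31
J7: 31→44
J4: 44→55
J1: 55→64
J6: 64→72
J3: 72→78
Sum = 17+31+44+55+64+72+78 = 361.

361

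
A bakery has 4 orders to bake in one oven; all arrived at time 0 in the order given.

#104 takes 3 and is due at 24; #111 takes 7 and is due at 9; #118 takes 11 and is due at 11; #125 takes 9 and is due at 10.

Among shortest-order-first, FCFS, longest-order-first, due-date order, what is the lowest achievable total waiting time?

SPT (increasing processing time): #104 #111 #125 #118.
#104: waits 0, runs 0→3
#111: waits 3, runs 3→10
#125: waits 10, runs 10→19
#118: waits 19, runs 19→30
Sum = 0+3+10+19 = 32.
FIFO (arrival order): #104 #111 #118 #125.
#104: waits 0, runs 0→3
#111: waits 3, runs 3→10
#118: waits 10, runs 10→21
#125: waits 21, runs 21→30
Sum = 0+3+10+21 = 34.
LPT (decreasing processing time): #118 #125 #111 #104.
#118: waits 0, runs 0→11
#125: waits 11, runs 11→20
#111: waits 20, runs 20→27
#104: waits 27, runs 27→30
Sum = 0+11+20+27 = 58.
EDD (increasing due date): #111 #125 #118 #104.
#111: waits 0, runs 0→7
#125: waits 7, runs 7→16
#118: waits 16, runs 16→27
#104: waits 27, runs 27→30
Sum = 0+7+16+27 = 50.
SPT 32, FIFO 34, LPT 58, EDD 50 → minimum 32.

32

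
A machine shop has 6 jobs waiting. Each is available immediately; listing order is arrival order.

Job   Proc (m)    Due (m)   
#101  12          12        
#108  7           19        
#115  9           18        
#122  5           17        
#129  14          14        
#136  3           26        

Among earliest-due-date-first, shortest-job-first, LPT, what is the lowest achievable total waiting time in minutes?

86

EDD (increasing due date): #101 #129 #122 #115 #108 #136.
#101: waits 0, runs 0→12
#129: waits 12, runs 12→26
#122: waits 26, runs 26→31
#115: waits 31, runs 31→40
#108: waits 40, runs 40→47
#136: waits 47, runs 47→50
Sum = 0+12+26+31+40+47 = 156.
SPT (increasing processing time): #136 #122 #108 #115 #101 #129.
#136: waits 0, runs 0→3
#122: waits 3, runs 3→8
#108: waits 8, runs 8→15
#115: waits 15, runs 15→24
#101: waits 24, runs 24→36
#129: waits 36, runs 36→50
Sum = 0+3+8+15+24+36 = 86.
LPT (decreasing processing time): #129 #101 #115 #108 #122 #136.
#129: waits 0, runs 0→14
#101: waits 14, runs 14→26
#115: waits 26, runs 26→35
#108: waits 35, runs 35→42
#122: waits 42, runs 42→47
#136: waits 47, runs 47→50
Sum = 0+14+26+35+42+47 = 164.
EDD 156, SPT 86, LPT 164 → minimum 86.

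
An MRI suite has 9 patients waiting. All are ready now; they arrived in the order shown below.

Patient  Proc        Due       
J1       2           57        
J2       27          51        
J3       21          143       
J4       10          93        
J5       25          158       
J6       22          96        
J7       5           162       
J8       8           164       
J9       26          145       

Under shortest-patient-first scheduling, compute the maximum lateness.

SPT (increasing processing time): J1 J7 J8 J4 J3 J6 J5 J9 J2.
J1: 0→2, due 57, lateness -55
J7: 2→7, due 162, lateness -155
J8: 7→15, due 164, lateness -149
J4: 15→25, due 93, lateness -68
J3: 25→46, due 143, lateness -97
J6: 46→68, due 96, lateness -28
J5: 68→93, due 158, lateness -65
J9: 93→119, due 145, lateness -26
J2: 119→146, due 51, lateness 95
Maximum = 95.

95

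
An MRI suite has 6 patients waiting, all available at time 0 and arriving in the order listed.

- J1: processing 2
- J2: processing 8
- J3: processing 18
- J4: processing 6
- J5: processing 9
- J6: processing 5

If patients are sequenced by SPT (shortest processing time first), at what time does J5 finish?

SPT (increasing processing time): J1 J6 J4 J2 J5 J3.
J1: 0→2
J6: 2→7
J4: 7→13
J2: 13→21
J5: 21→30

30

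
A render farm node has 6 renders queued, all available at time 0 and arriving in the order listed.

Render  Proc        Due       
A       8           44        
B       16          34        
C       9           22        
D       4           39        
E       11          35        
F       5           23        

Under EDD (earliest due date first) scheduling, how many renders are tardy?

3

EDD (increasing due date): C F B E D A.
C: 0→9, due 22, tardiness 0
F: 9→14, due 23, tardiness 0
B: 14→30, due 34, tardiness 0
E: 30→41, due 35, tardiness 6
D: 41→45, due 39, tardiness 6
A: 45→53, due 44, tardiness 9
Late renders: 3.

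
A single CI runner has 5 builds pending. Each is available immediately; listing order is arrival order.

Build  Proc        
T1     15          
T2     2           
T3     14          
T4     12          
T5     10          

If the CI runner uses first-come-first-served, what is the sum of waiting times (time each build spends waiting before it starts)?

106

FIFO (arrival order): T1 T2 T3 T4 T5.
T1: waits 0, runs 0→15
T2: waits 15, runs 15→17
T3: waits 17, runs 17→31
T4: waits 31, runs 31→43
T5: waits 43, runs 43→53
Sum = 0+15+17+31+43 = 106.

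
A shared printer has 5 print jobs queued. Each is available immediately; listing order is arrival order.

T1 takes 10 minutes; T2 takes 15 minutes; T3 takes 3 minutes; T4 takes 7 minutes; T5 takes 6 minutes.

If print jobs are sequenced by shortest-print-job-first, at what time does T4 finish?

SPT (increasing processing time): T3 T5 T4 T1 T2.
T3: 0→3
T5: 3→9
T4: 9→16

16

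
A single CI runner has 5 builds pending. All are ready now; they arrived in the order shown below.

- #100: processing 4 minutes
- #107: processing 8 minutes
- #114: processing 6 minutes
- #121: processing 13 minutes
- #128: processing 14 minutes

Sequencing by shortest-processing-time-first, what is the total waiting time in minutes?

63

SPT (increasing processing time): #100 #114 #107 #121 #128.
#100: waits 0, runs 0→4
#114: waits 4, runs 4→10
#107: waits 10, runs 10→18
#121: waits 18, runs 18→31
#128: waits 31, runs 31→45
Sum = 0+4+10+18+31 = 63.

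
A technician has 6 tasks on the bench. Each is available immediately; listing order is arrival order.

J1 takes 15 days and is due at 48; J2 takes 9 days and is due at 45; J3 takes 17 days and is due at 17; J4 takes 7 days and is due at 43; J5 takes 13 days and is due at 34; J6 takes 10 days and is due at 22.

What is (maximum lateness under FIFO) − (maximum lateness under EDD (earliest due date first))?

26

FIFO (arrival order): J1 J2 J3 J4 J5 J6.
J1: 0→15, due 48, lateness -33
J2: 15→24, due 45, lateness -21
J3: 24→41, due 17, lateness 24
J4: 41→48, due 43, lateness 5
J5: 48→61, due 34, lateness 27
J6: 61→71, due 22, lateness 49
Maximum = 49.
EDD (increasing due date): J3 J6 J5 J4 J2 J1.
J3: 0→17, due 17, lateness 0
J6: 17→27, due 22, lateness 5
J5: 27→40, due 34, lateness 6
J4: 40→47, due 43, lateness 4
J2: 47→56, due 45, lateness 11
J1: 56→71, due 48, lateness 23
Maximum = 23.
Difference = 49 − 23 = 26.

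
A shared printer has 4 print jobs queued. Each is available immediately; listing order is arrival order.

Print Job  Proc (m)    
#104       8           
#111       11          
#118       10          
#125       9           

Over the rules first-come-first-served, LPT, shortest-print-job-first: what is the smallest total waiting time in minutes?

52

FIFO (arrival order): #104 #111 #118 #125.
#104: waits 0, runs 0→8
#111: waits 8, runs 8→19
#118: waits 19, runs 19→29
#125: waits 29, runs 29→38
Sum = 0+8+19+29 = 56.
LPT (decreasing processing time): #111 #118 #125 #104.
#111: waits 0, runs 0→11
#118: waits 11, runs 11→21
#125: waits 21, runs 21→30
#104: waits 30, runs 30→38
Sum = 0+11+21+30 = 62.
SPT (increasing processing time): #104 #125 #118 #111.
#104: waits 0, runs 0→8
#125: waits 8, runs 8→17
#118: waits 17, runs 17→27
#111: waits 27, runs 27→38
Sum = 0+8+17+27 = 52.
FIFO 56, LPT 62, SPT 52 → minimum 52.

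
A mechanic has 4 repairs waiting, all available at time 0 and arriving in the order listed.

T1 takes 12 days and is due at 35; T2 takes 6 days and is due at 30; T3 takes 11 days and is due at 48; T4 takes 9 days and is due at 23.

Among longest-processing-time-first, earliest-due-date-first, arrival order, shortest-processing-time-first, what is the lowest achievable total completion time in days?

LPT (decreasing processing time): T1 T3 T4 T2.
T1: 0→12
T3: 12→23
T4: 23→32
T2: 32→38
Sum = 12+23+32+38 = 105.
EDD (increasing due date): T4 T2 T1 T3.
T4: 0→9
T2: 9→15
T1: 15→27
T3: 27→38
Sum = 9+15+27+38 = 89.
FIFO (arrival order): T1 T2 T3 T4.
T1: 0→12
T2: 12→18
T3: 18→29
T4: 29→38
Sum = 12+18+29+38 = 97.
SPT (increasing processing time): T2 T4 T3 T1.
T2: 0→6
T4: 6→15
T3: 15→26
T1: 26→38
Sum = 6+15+26+38 = 85.
LPT 105, EDD 89, FIFO 97, SPT 85 → minimum 85.

85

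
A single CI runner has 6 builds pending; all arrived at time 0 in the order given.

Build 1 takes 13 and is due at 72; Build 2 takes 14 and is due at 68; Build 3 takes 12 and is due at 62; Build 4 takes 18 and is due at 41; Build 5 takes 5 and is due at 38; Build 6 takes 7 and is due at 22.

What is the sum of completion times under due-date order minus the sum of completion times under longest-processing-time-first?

EDD (increasing due date): Build 6 Build 5 Build 4 Build 3 Build 2 Build 1.
Build 6: 0→7
Build 5: 7→12
Build 4: 12→30
Build 3: 30→42
Build 2: 42→56
Build 1: 56→69
Sum = 7+12+30+42+56+69 = 216.
LPT (decreasing processing time): Build 4 Build 2 Build 1 Build 3 Build 6 Build 5.
Build 4: 0→18
Build 2: 18→32
Build 1: 32→45
Build 3: 45→57
Build 6: 57→64
Build 5: 64→69
Sum = 18+32+45+57+64+69 = 285.
Difference = 216 − 285 = -69.

-69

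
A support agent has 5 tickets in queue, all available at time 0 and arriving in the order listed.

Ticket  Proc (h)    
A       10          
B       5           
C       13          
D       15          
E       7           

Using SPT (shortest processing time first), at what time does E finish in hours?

SPT (increasing processing time): B E A C D.
B: 0→5
E: 5→12

12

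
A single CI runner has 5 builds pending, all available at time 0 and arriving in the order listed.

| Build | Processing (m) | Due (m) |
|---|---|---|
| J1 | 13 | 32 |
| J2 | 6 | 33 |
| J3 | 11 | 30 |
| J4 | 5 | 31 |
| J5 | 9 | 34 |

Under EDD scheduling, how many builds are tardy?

2

EDD (increasing due date): J3 J4 J1 J2 J5.
J3: 0→11, due 30, tardiness 0
J4: 11→16, due 31, tardiness 0
J1: 16→29, due 32, tardiness 0
J2: 29→35, due 33, tardiness 2
J5: 35→44, due 34, tardiness 10
Late builds: 2.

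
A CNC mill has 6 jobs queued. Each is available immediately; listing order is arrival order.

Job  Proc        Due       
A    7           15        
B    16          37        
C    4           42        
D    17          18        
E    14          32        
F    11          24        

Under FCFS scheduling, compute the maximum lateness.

FIFO (arrival order): A B C D E F.
A: 0→7, due 15, lateness -8
B: 7→23, due 37, lateness -14
C: 23→27, due 42, lateness -15
D: 27→44, due 18, lateness 26
E: 44→58, due 32, lateness 26
F: 58→69, due 24, lateness 45
Maximum = 45.

45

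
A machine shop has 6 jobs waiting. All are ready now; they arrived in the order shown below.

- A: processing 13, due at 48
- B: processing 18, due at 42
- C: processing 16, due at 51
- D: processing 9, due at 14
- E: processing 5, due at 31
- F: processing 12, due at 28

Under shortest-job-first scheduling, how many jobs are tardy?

2

SPT (increasing processing time): E D F A C B.
E: 0→5, due 31, tardiness 0
D: 5→14, due 14, tardiness 0
F: 14→26, due 28, tardiness 0
A: 26→39, due 48, tardiness 0
C: 39→55, due 51, tardiness 4
B: 55→73, due 42, tardiness 31
Late jobs: 2.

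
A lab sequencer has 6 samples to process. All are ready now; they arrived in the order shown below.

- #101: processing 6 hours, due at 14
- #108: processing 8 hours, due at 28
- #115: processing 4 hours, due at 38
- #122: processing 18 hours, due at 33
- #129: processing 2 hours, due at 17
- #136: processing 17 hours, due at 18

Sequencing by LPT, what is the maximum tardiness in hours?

LPT (decreasing processing time): #122 #136 #108 #101 #115 #129.
#122: 0→18, due 33, tardiness 0
#136: 18→35, due 18, tardiness 17
#108: 35→43, due 28, tardiness 15
#101: 43→49, due 14, tardiness 35
#115: 49→53, due 38, tardiness 15
#129: 53→55, due 17, tardiness 38
Maximum = 38.

38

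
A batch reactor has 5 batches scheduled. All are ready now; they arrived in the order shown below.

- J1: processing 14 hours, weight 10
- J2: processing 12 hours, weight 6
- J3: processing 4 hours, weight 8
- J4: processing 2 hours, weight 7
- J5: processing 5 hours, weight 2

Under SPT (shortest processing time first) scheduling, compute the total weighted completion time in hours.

592

SPT (increasing processing time): J4 J3 J5 J2 J1.
J4: finishes 2, weight 7, w·C = 14
J3: finishes 6, weight 8, w·C = 48
J5: finishes 11, weight 2, w·C = 22
J2: finishes 23, weight 6, w·C = 138
J1: finishes 37, weight 10, w·C = 370
Sum = 14+48+22+138+370 = 592.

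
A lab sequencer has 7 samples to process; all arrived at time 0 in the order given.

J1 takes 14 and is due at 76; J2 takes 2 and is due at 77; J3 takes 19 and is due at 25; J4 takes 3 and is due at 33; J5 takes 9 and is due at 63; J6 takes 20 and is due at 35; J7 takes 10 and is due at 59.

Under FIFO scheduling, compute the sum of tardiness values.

65

FIFO (arrival order): J1 J2 J3 J4 J5 J6 J7.
J1: 0→14, due 76, tardiness 0
J2: 14→16, due 77, tardiness 0
J3: 16→35, due 25, tardiness 10
J4: 35→38, due 33, tardiness 5
J5: 38→47, due 63, tardiness 0
J6: 47→67, due 35, tardiness 32
J7: 67→77, due 59, tardiness 18
Sum = 0+0+10+5+0+32+18 = 65.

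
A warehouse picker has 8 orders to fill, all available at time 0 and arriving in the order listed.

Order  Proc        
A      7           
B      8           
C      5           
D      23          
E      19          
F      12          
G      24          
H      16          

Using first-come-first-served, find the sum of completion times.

433

FIFO (arrival order): A B C D E F G H.
A: 0→7
B: 7→15
C: 15→20
D: 20→43
E: 43→62
F: 62→74
G: 74→98
H: 98→114
Sum = 7+15+20+43+62+74+98+114 = 433.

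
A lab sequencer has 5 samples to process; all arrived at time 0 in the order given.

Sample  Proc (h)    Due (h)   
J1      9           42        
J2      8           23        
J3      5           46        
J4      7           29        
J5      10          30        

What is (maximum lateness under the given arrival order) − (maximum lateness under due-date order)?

FIFO (arrival order): J1 J2 J3 J4 J5.
J1: 0→9, due 42, lateness -33
J2: 9→17, due 23, lateness -6
J3: 17→22, due 46, lateness -24
J4: 22→29, due 29, lateness 0
J5: 29→39, due 30, lateness 9
Maximum = 9.
EDD (increasing due date): J2 J4 J5 J1 J3.
J2: 0→8, due 23, lateness -15
J4: 8→15, due 29, lateness -14
J5: 15→25, due 30, lateness -5
J1: 25→34, due 42, lateness -8
J3: 34→39, due 46, lateness -7
Maximum = -5.
Difference = 9 − -5 = 14.

14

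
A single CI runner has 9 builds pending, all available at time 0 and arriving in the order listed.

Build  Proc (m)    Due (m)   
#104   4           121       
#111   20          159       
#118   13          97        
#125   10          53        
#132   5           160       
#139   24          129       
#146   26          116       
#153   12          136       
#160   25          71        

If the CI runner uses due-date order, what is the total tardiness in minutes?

EDD (increasing due date): #125 #160 #118 #146 #104 #139 #153 #111 #132.
#125: 0→10, due 53, tardiness 0
#160: 10→35, due 71, tardiness 0
#118: 35→48, due 97, tardiness 0
#146: 48→74, due 116, tardiness 0
#104: 74→78, due 121, tardiness 0
#139: 78→102, due 129, tardiness 0
#153: 102→114, due 136, tardiness 0
#111: 114→134, due 159, tardiness 0
#132: 134→139, due 160, tardiness 0
Sum = 0+0+0+0+0+0+0+0+0 = 0.

0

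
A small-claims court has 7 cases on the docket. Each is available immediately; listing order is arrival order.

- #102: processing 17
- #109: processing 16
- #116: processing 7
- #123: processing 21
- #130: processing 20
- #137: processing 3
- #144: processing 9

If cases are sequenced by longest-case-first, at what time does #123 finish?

21

LPT (decreasing processing time): #123 #130 #102 #109 #144 #116 #137.
#123: 0→21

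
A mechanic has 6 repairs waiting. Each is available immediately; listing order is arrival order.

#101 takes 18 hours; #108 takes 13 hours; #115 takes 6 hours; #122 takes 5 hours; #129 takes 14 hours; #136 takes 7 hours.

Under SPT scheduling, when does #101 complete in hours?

63

SPT (increasing processing time): #122 #115 #136 #108 #129 #101.
#122: 0→5
#115: 5→11
#136: 11→18
#108: 18→31
#129: 31→45
#101: 45→63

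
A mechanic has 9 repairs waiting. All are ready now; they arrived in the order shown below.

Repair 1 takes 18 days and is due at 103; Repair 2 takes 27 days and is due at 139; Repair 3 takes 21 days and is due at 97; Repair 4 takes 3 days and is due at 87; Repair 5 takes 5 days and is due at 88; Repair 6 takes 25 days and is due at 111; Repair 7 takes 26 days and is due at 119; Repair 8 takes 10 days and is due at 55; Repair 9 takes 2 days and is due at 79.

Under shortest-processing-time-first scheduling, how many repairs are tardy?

SPT (increasing processing time): Repair 9 Repair 4 Repair 5 Repair 8 Repair 1 Repair 3 Repair 6 Repair 7 Repair 2.
Repair 9: 0→2, due 79, tardiness 0
Repair 4: 2→5, due 87, tardiness 0
Repair 5: 5→10, due 88, tardiness 0
Repair 8: 10→20, due 55, tardiness 0
Repair 1: 20→38, due 103, tardiness 0
Repair 3: 38→59, due 97, tardiness 0
Repair 6: 59→84, due 111, tardiness 0
Repair 7: 84→110, due 119, tardiness 0
Repair 2: 110→137, due 139, tardiness 0
Late repairs: 0.

0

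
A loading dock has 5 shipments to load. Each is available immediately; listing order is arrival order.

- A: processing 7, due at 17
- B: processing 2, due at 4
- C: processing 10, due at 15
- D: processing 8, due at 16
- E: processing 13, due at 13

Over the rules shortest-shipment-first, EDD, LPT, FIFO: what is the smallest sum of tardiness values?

40

SPT (increasing processing time): B A D C E.
B: 0→2, due 4, tardiness 0
A: 2→9, due 17, tardiness 0
D: 9→17, due 16, tardiness 1
C: 17→27, due 15, tardiness 12
E: 27→40, due 13, tardiness 27
Sum = 0+0+1+12+27 = 40.
EDD (increasing due date): B E C D A.
B: 0→2, due 4, tardiness 0
E: 2→15, due 13, tardiness 2
C: 15→25, due 15, tardiness 10
D: 25→33, due 16, tardiness 17
A: 33→40, due 17, tardiness 23
Sum = 0+2+10+17+23 = 52.
LPT (decreasing processing time): E C D A B.
E: 0→13, due 13, tardiness 0
C: 13→23, due 15, tardiness 8
D: 23→31, due 16, tardiness 15
A: 31→38, due 17, tardiness 21
B: 38→40, due 4, tardiness 36
Sum = 0+8+15+21+36 = 80.
FIFO (arrival order): A B C D E.
A: 0→7, due 17, tardiness 0
B: 7→9, due 4, tardiness 5
C: 9→19, due 15, tardiness 4
D: 19→27, due 16, tardiness 11
E: 27→40, due 13, tardiness 27
Sum = 0+5+4+11+27 = 47.
SPT 40, EDD 52, LPT 80, FIFO 47 → minimum 40.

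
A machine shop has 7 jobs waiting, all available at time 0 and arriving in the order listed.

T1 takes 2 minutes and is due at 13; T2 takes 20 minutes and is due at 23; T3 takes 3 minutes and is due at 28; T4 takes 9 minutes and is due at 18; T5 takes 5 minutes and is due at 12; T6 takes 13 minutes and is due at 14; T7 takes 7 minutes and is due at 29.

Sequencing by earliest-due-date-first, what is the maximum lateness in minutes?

EDD (increasing due date): T5 T1 T6 T4 T2 T3 T7.
T5: 0→5, due 12, lateness -7
T1: 5→7, due 13, lateness -6
T6: 7→20, due 14, lateness 6
T4: 20→29, due 18, lateness 11
T2: 29→49, due 23, lateness 26
T3: 49→52, due 28, lateness 24
T7: 52→59, due 29, lateness 30
Maximum = 30.

30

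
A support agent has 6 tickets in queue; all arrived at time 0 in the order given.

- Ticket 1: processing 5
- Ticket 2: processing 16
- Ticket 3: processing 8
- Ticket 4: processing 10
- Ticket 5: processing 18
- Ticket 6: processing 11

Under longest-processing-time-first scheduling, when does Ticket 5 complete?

LPT (decreasing processing time): Ticket 5 Ticket 2 Ticket 6 Ticket 4 Ticket 3 Ticket 1.
Ticket 5: 0→18

18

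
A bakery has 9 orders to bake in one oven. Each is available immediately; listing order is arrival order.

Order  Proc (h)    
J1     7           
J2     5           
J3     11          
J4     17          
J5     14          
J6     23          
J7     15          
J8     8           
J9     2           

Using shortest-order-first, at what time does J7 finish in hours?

62

SPT (increasing processing time): J9 J2 J1 J8 J3 J5 J7 J4 J6.
J9: 0→2
J2: 2→7
J1: 7→14
J8: 14→22
J3: 22→33
J5: 33→47
J7: 47→62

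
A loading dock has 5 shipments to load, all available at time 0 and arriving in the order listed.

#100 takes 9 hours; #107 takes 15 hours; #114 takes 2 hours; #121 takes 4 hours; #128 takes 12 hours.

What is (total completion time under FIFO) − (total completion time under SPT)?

39

FIFO (arrival order): #100 #107 #114 #121 #128.
#100: 0→9
#107: 9→24
#114: 24→26
#121: 26→30
#128: 30→42
Sum = 9+24+26+30+42 = 131.
SPT (increasing processing time): #114 #121 #100 #128 #107.
#114: 0→2
#121: 2→6
#100: 6→15
#128: 15→27
#107: 27→42
Sum = 2+6+15+27+42 = 92.
Difference = 131 − 92 = 39.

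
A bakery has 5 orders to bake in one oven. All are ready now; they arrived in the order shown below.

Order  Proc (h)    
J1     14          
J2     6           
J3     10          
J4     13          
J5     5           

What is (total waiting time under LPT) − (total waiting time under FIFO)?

14

LPT (decreasing processing time): J1 J4 J3 J2 J5.
J1: waits 0, runs 0→14
J4: waits 14, runs 14→27
J3: waits 27, runs 27→37
J2: waits 37, runs 37→43
J5: waits 43, runs 43→48
Sum = 0+14+27+37+43 = 121.
FIFO (arrival order): J1 J2 J3 J4 J5.
J1: waits 0, runs 0→14
J2: waits 14, runs 14→20
J3: waits 20, runs 20→30
J4: waits 30, runs 30→43
J5: waits 43, runs 43→48
Sum = 0+14+20+30+43 = 107.
Difference = 121 − 107 = 14.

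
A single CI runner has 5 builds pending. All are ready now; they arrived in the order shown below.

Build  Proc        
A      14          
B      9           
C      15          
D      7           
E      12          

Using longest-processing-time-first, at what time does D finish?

57

LPT (decreasing processing time): C A E B D.
C: 0→15
A: 15→29
E: 29→41
B: 41→50
D: 50→57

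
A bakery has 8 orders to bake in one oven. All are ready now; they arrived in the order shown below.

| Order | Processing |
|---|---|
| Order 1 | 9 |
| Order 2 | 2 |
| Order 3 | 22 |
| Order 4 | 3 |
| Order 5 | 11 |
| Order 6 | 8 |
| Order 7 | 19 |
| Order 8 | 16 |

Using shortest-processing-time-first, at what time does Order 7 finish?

68

SPT (increasing processing time): Order 2 Order 4 Order 6 Order 1 Order 5 Order 8 Order 7 Order 3.
Order 2: 0→2
Order 4: 2→5
Order 6: 5→13
Order 1: 13→22
Order 5: 22→33
Order 8: 33→49
Order 7: 49→68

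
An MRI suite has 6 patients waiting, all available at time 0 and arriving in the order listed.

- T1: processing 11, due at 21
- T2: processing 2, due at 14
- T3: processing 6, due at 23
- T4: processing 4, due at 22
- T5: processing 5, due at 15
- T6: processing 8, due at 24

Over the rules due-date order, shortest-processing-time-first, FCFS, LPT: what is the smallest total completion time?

97

EDD (increasing due date): T2 T5 T1 T4 T3 T6.
T2: 0→2
T5: 2→7
T1: 7→18
T4: 18→22
T3: 22→28
T6: 28→36
Sum = 2+7+18+22+28+36 = 113.
SPT (increasing processing time): T2 T4 T5 T3 T6 T1.
T2: 0→2
T4: 2→6
T5: 6→11
T3: 11→17
T6: 17→25
T1: 25→36
Sum = 2+6+11+17+25+36 = 97.
FIFO (arrival order): T1 T2 T3 T4 T5 T6.
T1: 0→11
T2: 11→13
T3: 13→19
T4: 19→23
T5: 23→28
T6: 28→36
Sum = 11+13+19+23+28+36 = 130.
LPT (decreasing processing time): T1 T6 T3 T5 T4 T2.
T1: 0→11
T6: 11→19
T3: 19→25
T5: 25→30
T4: 30→34
T2: 34→36
Sum = 11+19+25+30+34+36 = 155.
EDD 113, SPT 97, FIFO 130, LPT 155 → minimum 97.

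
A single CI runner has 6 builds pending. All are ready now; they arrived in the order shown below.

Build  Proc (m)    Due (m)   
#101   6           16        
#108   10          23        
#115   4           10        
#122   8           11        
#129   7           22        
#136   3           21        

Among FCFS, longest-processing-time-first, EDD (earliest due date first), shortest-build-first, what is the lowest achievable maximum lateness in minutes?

15

FIFO (arrival order): #101 #108 #115 #122 #129 #136.
#101: 0→6, due 16, lateness -10
#108: 6→16, due 23, lateness -7
#115: 16→20, due 10, lateness 10
#122: 20→28, due 11, lateness 17
#129: 28→35, due 22, lateness 13
#136: 35→38, due 21, lateness 17
Maximum = 17.
LPT (decreasing processing time): #108 #122 #129 #101 #115 #136.
#108: 0→10, due 23, lateness -13
#122: 10→18, due 11, lateness 7
#129: 18→25, due 22, lateness 3
#101: 25→31, due 16, lateness 15
#115: 31→35, due 10, lateness 25
#136: 35→38, due 21, lateness 17
Maximum = 25.
EDD (increasing due date): #115 #122 #101 #136 #129 #108.
#115: 0→4, due 10, lateness -6
#122: 4→12, due 11, lateness 1
#101: 12→18, due 16, lateness 2
#136: 18→21, due 21, lateness 0
#129: 21→28, due 22, lateness 6
#108: 28→38, due 23, lateness 15
Maximum = 15.
SPT (increasing processing time): #136 #115 #101 #129 #122 #108.
#136: 0→3, due 21, lateness -18
#115: 3→7, due 10, lateness -3
#101: 7→13, due 16, lateness -3
#129: 13→20, due 22, lateness -2
#122: 20→28, due 11, lateness 17
#108: 28→38, due 23, lateness 15
Maximum = 17.
FIFO 17, LPT 25, EDD 15, SPT 17 → minimum 15.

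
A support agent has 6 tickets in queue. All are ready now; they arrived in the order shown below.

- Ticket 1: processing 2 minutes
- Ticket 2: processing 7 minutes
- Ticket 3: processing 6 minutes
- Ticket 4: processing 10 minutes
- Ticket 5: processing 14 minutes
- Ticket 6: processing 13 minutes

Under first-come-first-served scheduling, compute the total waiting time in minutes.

FIFO (arrival order): Ticket 1 Ticket 2 Ticket 3 Ticket 4 Ticket 5 Ticket 6.
Ticket 1: waits 0, runs 0→2
Ticket 2: waits 2, runs 2→9
Ticket 3: waits 9, runs 9→15
Ticket 4: waits 15, runs 15→25
Ticket 5: waits 25, runs 25→39
Ticket 6: waits 39, runs 39→52
Sum = 0+2+9+15+25+39 = 90.

90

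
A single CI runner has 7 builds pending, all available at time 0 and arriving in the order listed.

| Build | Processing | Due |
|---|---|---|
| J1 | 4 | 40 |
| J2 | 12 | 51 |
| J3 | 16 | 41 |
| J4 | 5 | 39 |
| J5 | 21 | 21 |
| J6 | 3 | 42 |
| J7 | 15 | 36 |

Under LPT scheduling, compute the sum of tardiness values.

LPT (decreasing processing time): J5 J3 J7 J2 J4 J1 J6.
J5: 0→21, due 21, tardiness 0
J3: 21→37, due 41, tardiness 0
J7: 37→52, due 36, tardiness 16
J2: 52→64, due 51, tardiness 13
J4: 64→69, due 39, tardiness 30
J1: 69→73, due 40, tardiness 33
J6: 73→76, due 42, tardiness 34
Sum = 0+0+16+13+30+33+34 = 126.

126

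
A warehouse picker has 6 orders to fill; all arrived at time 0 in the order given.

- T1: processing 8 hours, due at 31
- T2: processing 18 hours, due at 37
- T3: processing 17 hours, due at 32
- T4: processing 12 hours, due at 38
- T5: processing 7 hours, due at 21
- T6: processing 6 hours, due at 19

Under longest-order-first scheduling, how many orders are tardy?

5

LPT (decreasing processing time): T2 T3 T4 T1 T5 T6.
T2: 0→18, due 37, tardiness 0
T3: 18→35, due 32, tardiness 3
T4: 35→47, due 38, tardiness 9
T1: 47→55, due 31, tardiness 24
T5: 55→62, due 21, tardiness 41
T6: 62→68, due 19, tardiness 49
Late orders: 5.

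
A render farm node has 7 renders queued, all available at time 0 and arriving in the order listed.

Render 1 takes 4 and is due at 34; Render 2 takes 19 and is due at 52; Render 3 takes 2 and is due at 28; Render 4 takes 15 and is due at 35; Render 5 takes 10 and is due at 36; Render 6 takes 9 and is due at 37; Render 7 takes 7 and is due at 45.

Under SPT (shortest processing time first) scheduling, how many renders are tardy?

2

SPT (increasing processing time): Render 3 Render 1 Render 7 Render 6 Render 5 Render 4 Render 2.
Render 3: 0→2, due 28, tardiness 0
Render 1: 2→6, due 34, tardiness 0
Render 7: 6→13, due 45, tardiness 0
Render 6: 13→22, due 37, tardiness 0
Render 5: 22→32, due 36, tardiness 0
Render 4: 32→47, due 35, tardiness 12
Render 2: 47→66, due 52, tardiness 14
Late renders: 2.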